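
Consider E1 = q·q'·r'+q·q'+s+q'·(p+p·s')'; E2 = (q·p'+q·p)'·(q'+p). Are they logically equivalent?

No

E1: q·q'·r'+q·q'+s+q'·(p+p·s')'
    = q·q'+s+q'·(p+p·s')'   — absorption
    = s+q'·(p+p·s')'   — complement / identity
    = s+q'·p'   — absorption
E2: (q·p'+q·p)'·(q'+p)
    = q'·(q'+p)   — distribution
    = q'   — absorption
These differ: at p=1, q=0, r=0, s=0, E1 = 0 but E2 = 1.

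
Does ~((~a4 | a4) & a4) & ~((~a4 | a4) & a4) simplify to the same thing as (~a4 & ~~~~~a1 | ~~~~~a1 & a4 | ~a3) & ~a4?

E1: ~((~a4 | a4) & a4) & ~((~a4 | a4) & a4)
    = ~((~a4 | a4) & a4)   [idempotence]
    = ~a4   [complement / identity]
E2: (~a4 & ~~~~~a1 | ~~~~~a1 & a4 | ~a3) & ~a4
    = (~~~~~a1 | ~a3) & ~a4   [distribution]
    = (~~~a1 | ~a3) & ~a4   [double negation]
    = (~a1 | ~a3) & ~a4   [double negation]
These differ: at a1=1, a3=1, a4=0, E1 = 1 but E2 = 0.

No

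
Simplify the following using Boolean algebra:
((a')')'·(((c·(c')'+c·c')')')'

a'·c'

((a')')'·(((c·(c')'+c·c')')')'
= ((a')')'·(((c·c+c·c')')')'   [double negation]
= ((a')')'·((((c+c')·c)')')'   [distribution]
= ((a')')'·((c')')'   [complement / identity]
= ((a')')'·c'   [double negation]
= a'·c'   [double negation]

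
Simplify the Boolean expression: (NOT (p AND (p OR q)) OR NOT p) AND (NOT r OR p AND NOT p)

(NOT (p AND (p OR q)) OR NOT p) AND (NOT r OR p AND NOT p)
= (NOT p OR NOT p) AND (NOT r OR p AND NOT p)   — absorption
= (NOT p OR NOT p) AND NOT r   — complement / identity
= NOT p AND NOT r   — idempotence

NOT p AND NOT r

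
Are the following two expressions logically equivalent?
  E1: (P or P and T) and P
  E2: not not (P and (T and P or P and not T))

Yes

E1: (P or P and T) and P
    = P and P   — absorption
    = P   — idempotence
E2: not not (P and (T and P or P and not T))
    = P and (T and P or P and not T)   — double negation
    = P and P   — distribution
    = P   — idempotence
Both reduce to P, so they are equivalent.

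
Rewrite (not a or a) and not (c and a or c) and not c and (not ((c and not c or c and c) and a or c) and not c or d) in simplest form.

(not a or a) and not (c and a or c) and not c and (not ((c and not c or c and c) and a or c) and not c or d)
= not (c and a or c) and not c and (not ((c and not c or c and c) and a or c) and not c or d)
= not (c and a or c) and not c and (not (c and a or c) and not c or d)
= not (c and a or c) and not c
= not c and not c
= not c

not c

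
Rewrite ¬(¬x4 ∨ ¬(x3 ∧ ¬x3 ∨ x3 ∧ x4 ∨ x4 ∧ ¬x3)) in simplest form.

¬(¬x4 ∨ ¬(x3 ∧ ¬x3 ∨ x3 ∧ x4 ∨ x4 ∧ ¬x3))
= ¬(¬x4 ∨ ¬(x3 ∧ ¬x3 ∨ x4))   [distribution]
= ¬(¬x4 ∨ ¬x4)   [complement / identity]
= ¬¬x4   [idempotence]
= x4   [double negation]

x4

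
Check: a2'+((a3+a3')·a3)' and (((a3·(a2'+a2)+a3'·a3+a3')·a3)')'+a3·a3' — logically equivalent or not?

E1: a2'+((a3+a3')·a3)'
    = a2'+a3'
E2: (((a3·(a2'+a2)+a3'·a3+a3')·a3)')'+a3·a3'
    = (((a3·(a2'+a2)+a3'·a3+a3')·a3)')'
    = (((a3+a3'·a3+a3')·a3)')'
    = (((a3+a3')·a3)')'
    = (a3')'
    = a3
These differ: at a2=1, a3=0, E1 = 1 but E2 = 0.

No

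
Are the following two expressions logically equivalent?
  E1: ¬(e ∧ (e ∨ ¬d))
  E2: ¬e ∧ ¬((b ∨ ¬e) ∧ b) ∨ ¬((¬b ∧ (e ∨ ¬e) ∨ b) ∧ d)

No

E1: ¬(e ∧ (e ∨ ¬d))
    = ¬e
E2: ¬e ∧ ¬((b ∨ ¬e) ∧ b) ∨ ¬((¬b ∧ (e ∨ ¬e) ∨ b) ∧ d)
    = ¬e ∧ ¬((b ∨ ¬e) ∧ b) ∨ ¬((¬b ∨ b) ∧ d)
    = ¬e ∧ ¬((b ∨ ¬e) ∧ b) ∨ ¬d
    = ¬e ∧ ¬b ∨ ¬d
These differ: at b=1, d=0, e=1, E1 = 0 but E2 = 1.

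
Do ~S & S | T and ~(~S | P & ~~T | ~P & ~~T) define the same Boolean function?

No

E1: ~S & S | T
    = T   [complement / identity]
E2: ~(~S | P & ~~T | ~P & ~~T)
    = ~(~S | ~~T)   [distribution]
    = S & ~T   [De Morgan]
These differ: at P=0, S=0, T=1, E1 = 1 but E2 = 0.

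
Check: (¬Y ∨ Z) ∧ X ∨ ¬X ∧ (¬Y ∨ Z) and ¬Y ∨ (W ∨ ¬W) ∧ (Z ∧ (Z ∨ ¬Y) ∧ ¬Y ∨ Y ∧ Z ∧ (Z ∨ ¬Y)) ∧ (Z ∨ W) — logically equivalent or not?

E1: (¬Y ∨ Z) ∧ X ∨ ¬X ∧ (¬Y ∨ Z)
    = ¬Y ∨ Z   [distribution]
E2: ¬Y ∨ (W ∨ ¬W) ∧ (Z ∧ (Z ∨ ¬Y) ∧ ¬Y ∨ Y ∧ Z ∧ (Z ∨ ¬Y)) ∧ (Z ∨ W)
    = ¬Y ∨ (W ∨ ¬W) ∧ Z ∧ (Z ∨ ¬Y) ∧ (Z ∨ W)   [distribution]
    = ¬Y ∨ (W ∨ ¬W) ∧ Z ∧ (Z ∨ W)   [absorption]
    = ¬Y ∨ Z ∧ (Z ∨ W)   [complement / identity]
    = ¬Y ∨ Z   [absorption]
Both reduce to ¬Y ∨ Z, so they are equivalent.

Yes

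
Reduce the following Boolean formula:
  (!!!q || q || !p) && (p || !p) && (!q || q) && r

(!!!q || q || !p) && (p || !p) && (!q || q) && r
= (!q || q || !p) && (p || !p) && (!q || q) && r   [double negation]
= (!q || q || !p) && (!q || q) && r   [complement / identity]
= (!q || q) && r   [absorption]
= r   [complement / identity]

r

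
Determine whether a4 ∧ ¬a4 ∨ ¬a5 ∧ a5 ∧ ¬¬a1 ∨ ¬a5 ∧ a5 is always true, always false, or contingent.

always false

a4 ∧ ¬a4 ∨ ¬a5 ∧ a5 ∧ ¬¬a1 ∨ ¬a5 ∧ a5
= ¬a5 ∧ a5 ∧ ¬¬a1 ∨ ¬a5 ∧ a5
= ¬a5 ∧ a5 ∧ a1 ∨ ¬a5 ∧ a5
= ¬a5 ∧ a5
= False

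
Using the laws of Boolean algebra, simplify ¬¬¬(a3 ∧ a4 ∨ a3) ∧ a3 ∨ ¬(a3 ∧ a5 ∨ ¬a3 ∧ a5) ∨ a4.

¬¬¬(a3 ∧ a4 ∨ a3) ∧ a3 ∨ ¬(a3 ∧ a5 ∨ ¬a3 ∧ a5) ∨ a4
= ¬(a3 ∧ a4 ∨ a3) ∧ a3 ∨ ¬(a3 ∧ a5 ∨ ¬a3 ∧ a5) ∨ a4   [double negation]
= ¬(a3 ∧ a4 ∨ a3) ∧ a3 ∨ ¬a5 ∨ a4   [distribution]
= ¬a3 ∧ a3 ∨ ¬a5 ∨ a4   [absorption]
= ¬a5 ∨ a4   [complement / identity]

¬a5 ∨ a4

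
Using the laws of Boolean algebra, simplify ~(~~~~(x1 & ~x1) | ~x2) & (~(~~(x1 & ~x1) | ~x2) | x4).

~(~~~~(x1 & ~x1) | ~x2) & (~(~~(x1 & ~x1) | ~x2) | x4)
= ~(~~(x1 & ~x1) | ~x2) & (~(~~(x1 & ~x1) | ~x2) | x4)   [double negation]
= ~(~~(x1 & ~x1) | ~x2)   [absorption]
= ~(x1 & ~x1 | ~x2)   [double negation]
= ~~x2   [complement / identity]
= x2   [double negation]

x2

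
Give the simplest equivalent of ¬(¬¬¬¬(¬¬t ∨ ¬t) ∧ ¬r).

¬(¬¬¬¬(¬¬t ∨ ¬t) ∧ ¬r)
= ¬(¬¬(¬¬t ∨ ¬t) ∧ ¬r)   [double negation]
= ¬(¬¬t ∨ ¬t) ∨ r   [De Morgan]
= ¬t ∧ t ∨ r   [De Morgan]
= r   [complement / identity]

r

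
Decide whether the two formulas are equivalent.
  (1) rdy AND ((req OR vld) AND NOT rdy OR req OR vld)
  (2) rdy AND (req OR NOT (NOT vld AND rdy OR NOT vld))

E1: rdy AND ((req OR vld) AND NOT rdy OR req OR vld)
    = rdy AND (req OR vld)   (absorption)
E2: rdy AND (req OR NOT (NOT vld AND rdy OR NOT vld))
    = rdy AND (req OR NOT NOT vld)   (absorption)
    = rdy AND (req OR vld)   (double negation)
Both reduce to rdy AND (req OR vld), so they are equivalent.

Yes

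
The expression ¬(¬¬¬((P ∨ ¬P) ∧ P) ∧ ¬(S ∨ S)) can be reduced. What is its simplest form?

¬(¬¬¬((P ∨ ¬P) ∧ P) ∧ ¬(S ∨ S))
= ¬(¬¬¬((P ∨ ¬P) ∧ P) ∧ ¬S)   [idempotence]
= ¬¬((P ∨ ¬P) ∧ P) ∨ S   [De Morgan]
= ¬¬P ∨ S   [complement / identity]
= P ∨ S   [double negation]

P ∨ S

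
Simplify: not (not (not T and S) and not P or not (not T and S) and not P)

not (not (not T and S) and not P or not (not T and S) and not P)
= not (not (not T and S) and not P)
= not T and S or P

not T and S or P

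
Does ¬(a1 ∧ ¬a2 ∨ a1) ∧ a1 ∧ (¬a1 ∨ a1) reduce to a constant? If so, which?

yes, False

¬(a1 ∧ ¬a2 ∨ a1) ∧ a1 ∧ (¬a1 ∨ a1)
= ¬(a1 ∧ ¬a2 ∨ a1) ∧ a1
= ¬a1 ∧ a1
= False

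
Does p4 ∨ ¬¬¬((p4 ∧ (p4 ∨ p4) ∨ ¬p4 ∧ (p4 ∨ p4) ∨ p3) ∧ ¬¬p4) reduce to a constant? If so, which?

yes, True

p4 ∨ ¬¬¬((p4 ∧ (p4 ∨ p4) ∨ ¬p4 ∧ (p4 ∨ p4) ∨ p3) ∧ ¬¬p4)
= p4 ∨ ¬¬¬((p4 ∧ (p4 ∨ p4) ∨ ¬p4 ∧ (p4 ∨ p4) ∨ p3) ∧ p4)   (double negation)
= p4 ∨ ¬¬¬((p4 ∨ p4 ∨ p3) ∧ p4)   (distribution)
= p4 ∨ ¬¬¬((p4 ∨ p3) ∧ p4)   (idempotence)
= p4 ∨ ¬((p4 ∨ p3) ∧ p4)   (double negation)
= p4 ∨ ¬p4   (absorption)
= True   (complement)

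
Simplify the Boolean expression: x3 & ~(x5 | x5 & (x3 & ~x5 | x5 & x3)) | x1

x3 & ~x5 | x1

x3 & ~(x5 | x5 & (x3 & ~x5 | x5 & x3)) | x1
= x3 & ~(x5 | x5 & x3) | x1   — distribution
= x3 & ~x5 | x1   — absorption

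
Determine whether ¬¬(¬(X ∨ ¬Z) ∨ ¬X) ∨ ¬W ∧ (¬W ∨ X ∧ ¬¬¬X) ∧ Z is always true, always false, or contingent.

contingent

¬¬(¬(X ∨ ¬Z) ∨ ¬X) ∨ ¬W ∧ (¬W ∨ X ∧ ¬¬¬X) ∧ Z
= ¬¬(¬(X ∨ ¬Z) ∨ ¬X) ∨ ¬W ∧ (¬W ∨ X ∧ ¬X) ∧ Z
= ¬((X ∨ ¬Z) ∧ X) ∨ ¬W ∧ (¬W ∨ X ∧ ¬X) ∧ Z
= ¬((X ∨ ¬Z) ∧ X) ∨ ¬W ∧ ¬W ∧ Z
= ¬((X ∨ ¬Z) ∧ X) ∨ ¬W ∧ Z
= ¬X ∨ ¬W ∧ Z
This depends on W, X, Z, so it is not a constant.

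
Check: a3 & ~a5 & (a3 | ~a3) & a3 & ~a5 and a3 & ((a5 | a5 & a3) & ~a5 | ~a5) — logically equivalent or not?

Yes

E1: a3 & ~a5 & (a3 | ~a3) & a3 & ~a5
    = a3 & ~a5 & a3 & ~a5   (complement / identity)
    = a3 & ~a5   (idempotence)
E2: a3 & ((a5 | a5 & a3) & ~a5 | ~a5)
    = a3 & (a5 & ~a5 | ~a5)   (absorption)
    = a3 & ~a5   (complement / identity)
Both reduce to a3 & ~a5, so they are equivalent.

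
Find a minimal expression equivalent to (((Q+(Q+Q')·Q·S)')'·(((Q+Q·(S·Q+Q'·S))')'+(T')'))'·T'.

(((Q+(Q+Q')·Q·S)')'·(((Q+Q·(S·Q+Q'·S))')'+(T')'))'·T'
= (((Q+Q·S)')'·(((Q+Q·(S·Q+Q'·S))')'+(T')'))'·T'   [complement / identity]
= (((Q+Q·S)')'·(((Q+Q·S)')'+(T')'))'·T'   [distribution]
= (((Q+Q·S)')'·(((Q+Q·S)')'+T))'·T'   [double negation]
= (((Q+Q·S)')')'·T'   [absorption]
= ((Q')')'·T'   [absorption]
= Q'·T'   [double negation]

Q'·T'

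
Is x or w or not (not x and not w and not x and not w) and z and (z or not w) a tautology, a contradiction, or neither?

neither

x or w or not (not x and not w and not x and not w) and z and (z or not w)
= x or w or not (not x and not w) and z and (z or not w)   — idempotence
= x or w or not (not x and not w) and z   — absorption
= x or w or (x or w) and z   — De Morgan
= x or w   — absorption
This depends on w, x, so it is not a constant.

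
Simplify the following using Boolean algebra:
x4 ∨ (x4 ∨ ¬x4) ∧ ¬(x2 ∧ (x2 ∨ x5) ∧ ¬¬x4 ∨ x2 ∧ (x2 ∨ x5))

x4 ∨ ¬x2

x4 ∨ (x4 ∨ ¬x4) ∧ ¬(x2 ∧ (x2 ∨ x5) ∧ ¬¬x4 ∨ x2 ∧ (x2 ∨ x5))
= x4 ∨ (x4 ∨ ¬x4) ∧ ¬(x2 ∧ (x2 ∨ x5) ∧ x4 ∨ x2 ∧ (x2 ∨ x5))   [double negation]
= x4 ∨ (x4 ∨ ¬x4) ∧ ¬(x2 ∧ (x2 ∨ x5))   [absorption]
= x4 ∨ (x4 ∨ ¬x4) ∧ ¬x2   [absorption]
= x4 ∨ ¬x2   [complement / identity]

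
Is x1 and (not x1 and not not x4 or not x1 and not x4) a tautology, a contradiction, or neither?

x1 and (not x1 and not not x4 or not x1 and not x4)
= x1 and (not x1 and x4 or not x1 and not x4)   — double negation
= x1 and not x1   — distribution
= False   — complement

contradiction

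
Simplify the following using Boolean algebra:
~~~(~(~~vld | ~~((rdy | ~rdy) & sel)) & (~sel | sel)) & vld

~~~(~(~~vld | ~~((rdy | ~rdy) & sel)) & (~sel | sel)) & vld
= ~~~~(~~vld | ~~((rdy | ~rdy) & sel)) & vld   (complement / identity)
= ~~(~~vld | ~~((rdy | ~rdy) & sel)) & vld   (double negation)
= ~(~vld & ~((rdy | ~rdy) & sel)) & vld   (De Morgan)
= (vld | (rdy | ~rdy) & sel) & vld   (De Morgan)
= (vld | sel) & vld   (complement / identity)
= vld   (absorption)

vld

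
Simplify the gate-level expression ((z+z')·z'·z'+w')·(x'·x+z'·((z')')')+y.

((z+z')·z'·z'+w')·(x'·x+z'·((z')')')+y
= ((z+z')·z'·z'+w')·(x'·x+z'·z')+y
= ((z+z')·z'·z'+w')·z'·z'+y
= (z'·z'+w')·z'·z'+y
= z'·z'+y
= z'+y

z'+y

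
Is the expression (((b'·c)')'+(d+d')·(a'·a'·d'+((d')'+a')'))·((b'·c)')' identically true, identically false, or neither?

neither

(((b'·c)')'+(d+d')·(a'·a'·d'+((d')'+a')'))·((b'·c)')'
= (((b'·c)')'+a'·a'·d'+((d')'+a')')·((b'·c)')'   — complement / identity
= (((b'·c)')'+a'·a'·d'+d'·a)·((b'·c)')'   — De Morgan
= (((b'·c)')'+a'·d'+d'·a)·((b'·c)')'   — idempotence
= (((b'·c)')'+d')·((b'·c)')'   — distribution
= ((b'·c)')'   — absorption
= b'·c   — double negation
This depends on b, c, so it is not a constant.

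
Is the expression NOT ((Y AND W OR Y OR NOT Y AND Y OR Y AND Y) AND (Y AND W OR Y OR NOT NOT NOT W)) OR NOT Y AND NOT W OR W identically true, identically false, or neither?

neither

NOT ((Y AND W OR Y OR NOT Y AND Y OR Y AND Y) AND (Y AND W OR Y OR NOT NOT NOT W)) OR NOT Y AND NOT W OR W
= NOT ((Y AND W OR Y OR Y) AND (Y AND W OR Y OR NOT NOT NOT W)) OR NOT Y AND NOT W OR W
= NOT (Y AND NOT NOT NOT W OR Y AND W OR Y) OR NOT Y AND NOT W OR W
= NOT (Y AND NOT NOT NOT W OR Y) OR NOT Y AND NOT W OR W
= NOT (Y AND NOT W OR Y) OR NOT Y AND NOT W OR W
= NOT Y OR NOT Y AND NOT W OR W
= NOT Y OR W
This depends on W, Y, so it is not a constant.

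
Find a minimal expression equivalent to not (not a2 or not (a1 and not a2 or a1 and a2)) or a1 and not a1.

a2 and a1

not (not a2 or not (a1 and not a2 or a1 and a2)) or a1 and not a1
= not (not a2 or not a1) or a1 and not a1   [distribution]
= a2 and a1 or a1 and not a1   [De Morgan]
= a2 and a1   [complement / identity]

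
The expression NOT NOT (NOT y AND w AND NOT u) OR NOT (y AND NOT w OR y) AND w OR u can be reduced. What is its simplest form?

NOT NOT (NOT y AND w AND NOT u) OR NOT (y AND NOT w OR y) AND w OR u
= NOT y AND w AND NOT u OR NOT (y AND NOT w OR y) AND w OR u
= NOT y AND w AND NOT u OR NOT y AND w OR u
= NOT y AND w OR u

NOT y AND w OR u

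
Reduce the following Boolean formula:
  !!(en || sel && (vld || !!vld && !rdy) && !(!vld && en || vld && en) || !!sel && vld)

en || sel && vld

!!(en || sel && (vld || !!vld && !rdy) && !(!vld && en || vld && en) || !!sel && vld)
= en || sel && (vld || !!vld && !rdy) && !(!vld && en || vld && en) || !!sel && vld   (double negation)
= en || sel && (vld || vld && !rdy) && !(!vld && en || vld && en) || !!sel && vld   (double negation)
= en || sel && vld && !(!vld && en || vld && en) || !!sel && vld   (absorption)
= en || sel && vld && !en || !!sel && vld   (distribution)
= en || sel && vld && !en || sel && vld   (double negation)
= en || sel && vld   (absorption)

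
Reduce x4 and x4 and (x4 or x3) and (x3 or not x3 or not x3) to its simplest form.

x4 and x4 and (x4 or x3) and (x3 or not x3 or not x3)
= x4 and x4 and (x4 or x3) and (x3 or not x3)   — idempotence
= x4 and x4 and (x4 or x3)   — complement / identity
= x4 and x4   — absorption
= x4   — idempotence

x4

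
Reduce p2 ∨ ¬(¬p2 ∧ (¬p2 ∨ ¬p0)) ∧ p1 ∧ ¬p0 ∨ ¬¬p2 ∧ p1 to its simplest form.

p2

p2 ∨ ¬(¬p2 ∧ (¬p2 ∨ ¬p0)) ∧ p1 ∧ ¬p0 ∨ ¬¬p2 ∧ p1
= p2 ∨ ¬¬p2 ∧ p1 ∧ ¬p0 ∨ ¬¬p2 ∧ p1   (absorption)
= p2 ∨ ¬¬p2 ∧ p1   (absorption)
= p2 ∨ p2 ∧ p1   (double negation)
= p2   (absorption)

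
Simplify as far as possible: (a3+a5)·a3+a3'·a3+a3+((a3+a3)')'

(a3+a5)·a3+a3'·a3+a3+((a3+a3)')'
= (a3+a5)·a3+a3+((a3+a3)')'
= a3+a3+((a3+a3)')'
= a3+a3+a3+a3
= a3+a3
= a3

a3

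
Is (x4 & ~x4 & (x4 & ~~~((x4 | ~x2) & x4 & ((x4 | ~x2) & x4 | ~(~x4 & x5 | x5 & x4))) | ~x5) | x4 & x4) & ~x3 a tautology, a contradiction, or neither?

(x4 & ~x4 & (x4 & ~~~((x4 | ~x2) & x4 & ((x4 | ~x2) & x4 | ~(~x4 & x5 | x5 & x4))) | ~x5) | x4 & x4) & ~x3
= (x4 & ~x4 & (x4 & ~~~((x4 | ~x2) & x4 & ((x4 | ~x2) & x4 | ~x5)) | ~x5) | x4 & x4) & ~x3
= (x4 & ~x4 & (x4 & ~~~((x4 | ~x2) & x4) | ~x5) | x4 & x4) & ~x3
= (x4 & ~x4 & (x4 & ~~~x4 | ~x5) | x4 & x4) & ~x3
= (x4 & ~x4 & (x4 & ~x4 | ~x5) | x4 & x4) & ~x3
= (x4 & ~x4 | x4 & x4) & ~x3
= x4 & ~x3
This depends on x3, x4, so it is not a constant.

neither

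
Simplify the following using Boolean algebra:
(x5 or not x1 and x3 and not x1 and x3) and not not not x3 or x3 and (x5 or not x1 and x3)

(x5 or not x1 and x3 and not x1 and x3) and not not not x3 or x3 and (x5 or not x1 and x3)
= (x5 or not x1 and x3) and not not not x3 or x3 and (x5 or not x1 and x3)   [idempotence]
= (x5 or not x1 and x3) and not x3 or x3 and (x5 or not x1 and x3)   [double negation]
= x5 or not x1 and x3   [distribution]

x5 or not x1 and x3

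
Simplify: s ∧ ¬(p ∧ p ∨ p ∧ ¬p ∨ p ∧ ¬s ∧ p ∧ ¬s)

s ∧ ¬(p ∧ p ∨ p ∧ ¬p ∨ p ∧ ¬s ∧ p ∧ ¬s)
= s ∧ ¬(p ∧ p ∨ p ∧ ¬p ∨ p ∧ ¬s)   (idempotence)
= s ∧ ¬(p ∨ p ∧ ¬s)   (distribution)
= s ∧ ¬p   (absorption)

s ∧ ¬p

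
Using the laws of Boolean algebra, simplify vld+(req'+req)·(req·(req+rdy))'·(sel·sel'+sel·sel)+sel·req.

vld+sel

vld+(req'+req)·(req·(req+rdy))'·(sel·sel'+sel·sel)+sel·req
= vld+(req·(req+rdy))'·(sel·sel'+sel·sel)+sel·req   — complement / identity
= vld+(req·(req+rdy))'·sel+sel·req   — distribution
= vld+req'·sel+sel·req   — absorption
= vld+sel   — distribution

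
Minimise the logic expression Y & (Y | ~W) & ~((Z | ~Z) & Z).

Y & ~Z

Y & (Y | ~W) & ~((Z | ~Z) & Z)
= Y & ~((Z | ~Z) & Z)   [absorption]
= Y & ~Z   [complement / identity]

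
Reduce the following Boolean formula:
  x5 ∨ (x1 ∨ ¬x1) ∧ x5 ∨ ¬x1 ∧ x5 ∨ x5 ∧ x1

x5 ∨ (x1 ∨ ¬x1) ∧ x5 ∨ ¬x1 ∧ x5 ∨ x5 ∧ x1
= x5 ∨ (x1 ∨ ¬x1) ∧ x5 ∨ x5   [distribution]
= x5 ∨ x5 ∨ x5   [complement / identity]
= x5 ∨ x5   [idempotence]
= x5   [idempotence]

x5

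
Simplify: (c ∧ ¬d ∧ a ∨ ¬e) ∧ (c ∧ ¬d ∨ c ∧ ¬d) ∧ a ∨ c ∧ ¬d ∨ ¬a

(c ∧ ¬d ∧ a ∨ ¬e) ∧ (c ∧ ¬d ∨ c ∧ ¬d) ∧ a ∨ c ∧ ¬d ∨ ¬a
= (c ∧ ¬d ∧ a ∨ ¬e) ∧ c ∧ ¬d ∧ a ∨ c ∧ ¬d ∨ ¬a   (idempotence)
= c ∧ ¬d ∧ a ∨ c ∧ ¬d ∨ ¬a   (absorption)
= c ∧ ¬d ∨ ¬a   (absorption)

c ∧ ¬d ∨ ¬a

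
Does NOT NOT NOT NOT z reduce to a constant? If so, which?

no

NOT NOT NOT NOT z
= NOT NOT z
= z
This depends on z, so it is not a constant.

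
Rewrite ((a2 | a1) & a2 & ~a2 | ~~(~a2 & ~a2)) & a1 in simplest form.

((a2 | a1) & a2 & ~a2 | ~~(~a2 & ~a2)) & a1
= ((a2 | a1) & a2 & ~a2 | ~a2 & ~a2) & a1   — double negation
= (a2 & ~a2 | ~a2 & ~a2) & a1   — absorption
= ~a2 & a1   — distribution

~a2 & a1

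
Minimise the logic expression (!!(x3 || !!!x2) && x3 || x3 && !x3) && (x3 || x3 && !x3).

(!!(x3 || !!!x2) && x3 || x3 && !x3) && (x3 || x3 && !x3)
= ((x3 || !!!x2) && x3 || x3 && !x3) && (x3 || x3 && !x3)   — double negation
= ((x3 || !x2) && x3 || x3 && !x3) && (x3 || x3 && !x3)   — double negation
= (x3 || x3 && !x3) && (x3 || x3 && !x3)   — absorption
= x3 && x3 || x3 && !x3   — distribution
= x3   — distribution

x3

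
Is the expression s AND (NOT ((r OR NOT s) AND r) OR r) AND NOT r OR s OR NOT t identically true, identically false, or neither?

neither

s AND (NOT ((r OR NOT s) AND r) OR r) AND NOT r OR s OR NOT t
= s AND (NOT r OR r) AND NOT r OR s OR NOT t   — absorption
= s AND NOT r OR s OR NOT t   — complement / identity
= s OR NOT t   — absorption
This depends on s, t, so it is not a constant.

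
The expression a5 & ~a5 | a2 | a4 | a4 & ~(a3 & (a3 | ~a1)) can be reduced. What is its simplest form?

a2 | a4

a5 & ~a5 | a2 | a4 | a4 & ~(a3 & (a3 | ~a1))
= a2 | a4 | a4 & ~(a3 & (a3 | ~a1))   (complement / identity)
= a2 | a4 | a4 & ~a3   (absorption)
= a2 | a4   (absorption)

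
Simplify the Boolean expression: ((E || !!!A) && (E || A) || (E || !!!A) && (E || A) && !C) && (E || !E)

((E || !!!A) && (E || A) || (E || !!!A) && (E || A) && !C) && (E || !E)
= (E || !!!A) && (E || A) || (E || !!!A) && (E || A) && !C   — complement / identity
= (E || !!!A) && (E || A)   — absorption
= (E || !A) && (E || A)   — double negation
= !A && A || E   — distribution
= E   — complement / identity

E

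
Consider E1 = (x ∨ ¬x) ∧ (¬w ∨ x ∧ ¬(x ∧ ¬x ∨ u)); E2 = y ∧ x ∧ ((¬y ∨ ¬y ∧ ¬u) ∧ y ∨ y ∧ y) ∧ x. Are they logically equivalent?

E1: (x ∨ ¬x) ∧ (¬w ∨ x ∧ ¬(x ∧ ¬x ∨ u))
    = (x ∨ ¬x) ∧ (¬w ∨ x ∧ ¬u)
    = ¬w ∨ x ∧ ¬u
E2: y ∧ x ∧ ((¬y ∨ ¬y ∧ ¬u) ∧ y ∨ y ∧ y) ∧ x
    = y ∧ x ∧ (¬y ∧ y ∨ y ∧ y) ∧ x
    = y ∧ x ∧ y ∧ x
    = y ∧ x
These differ: at u=0, w=0, x=0, y=0, E1 = 1 but E2 = 0.

No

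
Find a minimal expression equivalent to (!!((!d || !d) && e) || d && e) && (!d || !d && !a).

(!!((!d || !d) && e) || d && e) && (!d || !d && !a)
= (!!((!d || !d) && e) || d && e) && !d   (absorption)
= ((!d || !d) && e || d && e) && !d   (double negation)
= (!d && e || d && e) && !d   (idempotence)
= e && !d   (distribution)

e && !d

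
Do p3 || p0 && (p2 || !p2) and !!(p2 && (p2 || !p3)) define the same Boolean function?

No

E1: p3 || p0 && (p2 || !p2)
    = p3 || p0   — complement / identity
E2: !!(p2 && (p2 || !p3))
    = !!p2   — absorption
    = p2   — double negation
These differ: at p0=0, p2=0, p3=1, E1 = 1 but E2 = 0.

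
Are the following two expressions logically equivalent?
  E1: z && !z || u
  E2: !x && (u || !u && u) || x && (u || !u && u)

E1: z && !z || u
    = u   [complement / identity]
E2: !x && (u || !u && u) || x && (u || !u && u)
    = u || !u && u   [distribution]
    = u   [complement / identity]
Both reduce to u, so they are equivalent.

Yes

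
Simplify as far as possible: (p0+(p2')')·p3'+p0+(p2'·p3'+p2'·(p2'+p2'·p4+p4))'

(p0+(p2')')·p3'+p0+(p2'·p3'+p2'·(p2'+p2'·p4+p4))'
= (p0+(p2')')·p3'+p0+(p2'·p3'+p2'·(p2'+p4))'   [absorption]
= (p0+(p2')')·p3'+p0+(p2'·p3'+p2')'   [absorption]
= (p0+(p2')')·p3'+p0+(p2')'   [absorption]
= p0+(p2')'   [absorption]
= p0+p2   [double negation]

p0+p2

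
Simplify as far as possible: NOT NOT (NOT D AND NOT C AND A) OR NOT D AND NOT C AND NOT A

NOT NOT (NOT D AND NOT C AND A) OR NOT D AND NOT C AND NOT A
= NOT D AND NOT C AND A OR NOT D AND NOT C AND NOT A   (double negation)
= NOT D AND NOT C   (distribution)

NOT D AND NOT C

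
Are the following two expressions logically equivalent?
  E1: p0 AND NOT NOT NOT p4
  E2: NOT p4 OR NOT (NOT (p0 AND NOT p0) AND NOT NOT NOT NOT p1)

E1: p0 AND NOT NOT NOT p4
    = p0 AND NOT p4   [double negation]
E2: NOT p4 OR NOT (NOT (p0 AND NOT p0) AND NOT NOT NOT NOT p1)
    = NOT p4 OR p0 AND NOT p0 OR NOT NOT NOT p1   [De Morgan]
    = NOT p4 OR p0 AND NOT p0 OR NOT p1   [double negation]
    = NOT p4 OR NOT p1   [complement / identity]
These differ: at p0=0, p1=0, p4=0, E1 = 0 but E2 = 1.

No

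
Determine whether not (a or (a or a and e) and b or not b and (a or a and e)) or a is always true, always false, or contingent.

not (a or (a or a and e) and b or not b and (a or a and e)) or a
= not (a or a or a and e) or a   (distribution)
= not (a or a) or a   (absorption)
= not a or a   (idempotence)
= True   (complement)

always true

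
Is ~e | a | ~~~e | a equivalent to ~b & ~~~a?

No

E1: ~e | a | ~~~e | a
    = ~e | a | ~e | a   — double negation
    = ~e | a   — idempotence
E2: ~b & ~~~a
    = ~b & ~a   — double negation
These differ: at a=1, b=1, e=0, E1 = 1 but E2 = 0.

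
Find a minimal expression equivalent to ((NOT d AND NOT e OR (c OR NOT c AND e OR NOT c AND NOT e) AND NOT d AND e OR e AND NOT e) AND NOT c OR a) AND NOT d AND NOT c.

((NOT d AND NOT e OR (c OR NOT c AND e OR NOT c AND NOT e) AND NOT d AND e OR e AND NOT e) AND NOT c OR a) AND NOT d AND NOT c
= ((NOT d AND NOT e OR (c OR NOT c AND e OR NOT c AND NOT e) AND NOT d AND e) AND NOT c OR a) AND NOT d AND NOT c
= ((NOT d AND NOT e OR (c OR NOT c) AND NOT d AND e) AND NOT c OR a) AND NOT d AND NOT c
= ((NOT d AND NOT e OR NOT d AND e) AND NOT c OR a) AND NOT d AND NOT c
= (NOT d AND NOT c OR a) AND NOT d AND NOT c
= NOT d AND NOT c

NOT d AND NOT c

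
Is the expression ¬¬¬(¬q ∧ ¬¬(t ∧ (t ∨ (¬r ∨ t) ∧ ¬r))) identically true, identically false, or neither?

¬¬¬(¬q ∧ ¬¬(t ∧ (t ∨ (¬r ∨ t) ∧ ¬r)))
= ¬¬¬(¬q ∧ ¬¬(t ∧ (t ∨ ¬r)))   [absorption]
= ¬¬¬(¬q ∧ ¬¬t)   [absorption]
= ¬(¬q ∧ ¬¬t)   [double negation]
= q ∨ ¬t   [De Morgan]
This depends on q, t, so it is not a constant.

neither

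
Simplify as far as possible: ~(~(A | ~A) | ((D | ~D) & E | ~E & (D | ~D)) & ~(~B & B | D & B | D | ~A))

D | ~A

~(~(A | ~A) | ((D | ~D) & E | ~E & (D | ~D)) & ~(~B & B | D & B | D | ~A))
= ~(~(A | ~A) | ((D | ~D) & E | ~E & (D | ~D)) & ~(~B & B | D | ~A))   [absorption]
= ~(~(A | ~A) | (D | ~D) & ~(~B & B | D | ~A))   [distribution]
= ~(~(A | ~A) | (D | ~D) & ~(D | ~A))   [complement / identity]
= ~(~(A | ~A) | ~(D | ~A))   [complement / identity]
= (A | ~A) & (D | ~A)   [De Morgan]
= D | ~A   [complement / identity]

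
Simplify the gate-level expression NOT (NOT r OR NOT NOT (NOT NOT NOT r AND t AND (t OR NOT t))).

NOT (NOT r OR NOT NOT (NOT NOT NOT r AND t AND (t OR NOT t)))
= NOT (NOT r OR NOT NOT (NOT NOT NOT r AND t))   — complement / identity
= NOT (NOT r OR NOT NOT NOT r AND t)   — double negation
= NOT (NOT r OR NOT r AND t)   — double negation
= NOT NOT r   — absorption
= r   — double negation

r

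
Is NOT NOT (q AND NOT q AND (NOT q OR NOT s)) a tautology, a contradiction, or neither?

contradiction

NOT NOT (q AND NOT q AND (NOT q OR NOT s))
= q AND NOT q AND (NOT q OR NOT s)
= q AND NOT q
= FALSE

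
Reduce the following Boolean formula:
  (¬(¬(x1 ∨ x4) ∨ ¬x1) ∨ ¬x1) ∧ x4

x4

(¬(¬(x1 ∨ x4) ∨ ¬x1) ∨ ¬x1) ∧ x4
= ((x1 ∨ x4) ∧ x1 ∨ ¬x1) ∧ x4   — De Morgan
= (x1 ∨ ¬x1) ∧ x4   — absorption
= x4   — complement / identity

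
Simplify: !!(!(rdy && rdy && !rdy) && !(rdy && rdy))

!rdy

!!(!(rdy && rdy && !rdy) && !(rdy && rdy))
= !!(!(rdy && !rdy) && !(rdy && rdy))   (idempotence)
= !(rdy && !rdy || rdy && rdy)   (De Morgan)
= !rdy   (distribution)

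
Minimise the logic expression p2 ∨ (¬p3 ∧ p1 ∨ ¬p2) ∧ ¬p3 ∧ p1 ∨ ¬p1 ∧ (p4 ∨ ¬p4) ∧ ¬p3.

p2 ∨ ¬p3

p2 ∨ (¬p3 ∧ p1 ∨ ¬p2) ∧ ¬p3 ∧ p1 ∨ ¬p1 ∧ (p4 ∨ ¬p4) ∧ ¬p3
= p2 ∨ ¬p3 ∧ p1 ∨ ¬p1 ∧ (p4 ∨ ¬p4) ∧ ¬p3   (absorption)
= p2 ∨ ¬p3 ∧ p1 ∨ ¬p1 ∧ ¬p3   (complement / identity)
= p2 ∨ ¬p3   (distribution)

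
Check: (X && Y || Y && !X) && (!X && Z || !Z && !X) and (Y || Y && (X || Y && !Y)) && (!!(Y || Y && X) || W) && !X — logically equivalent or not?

E1: (X && Y || Y && !X) && (!X && Z || !Z && !X)
    = (X && Y || Y && !X) && !X   [distribution]
    = Y && !X   [distribution]
E2: (Y || Y && (X || Y && !Y)) && (!!(Y || Y && X) || W) && !X
    = (Y || Y && X) && (!!(Y || Y && X) || W) && !X   [complement / identity]
    = (Y || Y && X) && (Y || Y && X || W) && !X   [double negation]
    = (Y || Y && X) && !X   [absorption]
    = Y && !X   [absorption]
Both reduce to Y && !X, so they are equivalent.

Yes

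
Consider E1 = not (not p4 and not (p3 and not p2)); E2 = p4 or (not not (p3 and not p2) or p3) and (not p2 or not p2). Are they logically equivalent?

E1: not (not p4 and not (p3 and not p2))
    = p4 or p3 and not p2   (De Morgan)
E2: p4 or (not not (p3 and not p2) or p3) and (not p2 or not p2)
    = p4 or (p3 and not p2 or p3) and (not p2 or not p2)   (double negation)
    = p4 or (p3 and not p2 or p3) and not p2   (idempotence)
    = p4 or p3 and not p2   (absorption)
Both reduce to p4 or p3 and not p2, so they are equivalent.

Yes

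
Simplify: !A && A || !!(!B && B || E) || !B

!A && A || !!(!B && B || E) || !B
= !!(!B && B || E) || !B   (complement / identity)
= !!E || !B   (complement / identity)
= E || !B   (double negation)

E || !B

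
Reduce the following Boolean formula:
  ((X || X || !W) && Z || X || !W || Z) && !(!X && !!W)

X || !W

((X || X || !W) && Z || X || !W || Z) && !(!X && !!W)
= ((X || !W) && Z || X || !W || Z) && !(!X && !!W)
= ((X || !W) && Z || X || !W || Z) && (X || !W)
= (X || !W || Z) && (X || !W)
= X || !W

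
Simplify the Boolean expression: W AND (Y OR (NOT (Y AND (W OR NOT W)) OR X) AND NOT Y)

W AND (Y OR (NOT (Y AND (W OR NOT W)) OR X) AND NOT Y)
= W AND (Y OR (NOT Y OR X) AND NOT Y)   [complement / identity]
= W AND (Y OR NOT Y)   [absorption]
= W   [complement / identity]

W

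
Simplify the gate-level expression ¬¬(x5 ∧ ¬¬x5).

¬¬(x5 ∧ ¬¬x5)
= x5 ∧ ¬¬x5   — double negation
= x5 ∧ x5   — double negation
= x5   — idempotence

x5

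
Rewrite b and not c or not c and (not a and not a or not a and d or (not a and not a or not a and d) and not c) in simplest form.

b and not c or not c and (not a and not a or not a and d or (not a and not a or not a and d) and not c)
= b and not c or not c and (not a and not a or not a and d)   [absorption]
= b and not c or not c and (not a or d) and not a   [distribution]
= not c and (b or (not a or d) and not a)   [distribution]
= not c and (b or not a)   [absorption]

not c and (b or not a)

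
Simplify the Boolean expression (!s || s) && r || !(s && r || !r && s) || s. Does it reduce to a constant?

true

(!s || s) && r || !(s && r || !r && s) || s
= (!s || s) && r || !s || s   [distribution]
= !s || s   [absorption]
= true   [complement]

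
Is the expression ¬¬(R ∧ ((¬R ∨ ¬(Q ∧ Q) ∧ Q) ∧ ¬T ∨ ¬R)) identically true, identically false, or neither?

¬¬(R ∧ ((¬R ∨ ¬(Q ∧ Q) ∧ Q) ∧ ¬T ∨ ¬R))
= ¬¬(R ∧ ((¬R ∨ ¬Q ∧ Q) ∧ ¬T ∨ ¬R))   (idempotence)
= ¬¬(R ∧ (¬R ∧ ¬T ∨ ¬R))   (complement / identity)
= R ∧ (¬R ∧ ¬T ∨ ¬R)   (double negation)
= R ∧ ¬R   (absorption)
= False   (complement)

identically false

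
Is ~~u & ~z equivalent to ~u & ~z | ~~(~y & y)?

No

E1: ~~u & ~z
    = u & ~z   [double negation]
E2: ~u & ~z | ~~(~y & y)
    = ~u & ~z | ~y & y   [double negation]
    = ~u & ~z   [complement / identity]
These differ: at u=0, y=0, z=0, E1 = 0 but E2 = 1.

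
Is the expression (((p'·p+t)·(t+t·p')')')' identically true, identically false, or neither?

(((p'·p+t)·(t+t·p')')')'
= (p'·p+t)·(t+t·p')'
= (p'·p+t)·t'
= t·t'
= 0

identically false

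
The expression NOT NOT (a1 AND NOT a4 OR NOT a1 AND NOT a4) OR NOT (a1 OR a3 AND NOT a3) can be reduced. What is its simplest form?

NOT NOT (a1 AND NOT a4 OR NOT a1 AND NOT a4) OR NOT (a1 OR a3 AND NOT a3)
= NOT NOT NOT a4 OR NOT (a1 OR a3 AND NOT a3)   (distribution)
= NOT a4 OR NOT (a1 OR a3 AND NOT a3)   (double negation)
= NOT a4 OR NOT a1   (complement / identity)

NOT a4 OR NOT a1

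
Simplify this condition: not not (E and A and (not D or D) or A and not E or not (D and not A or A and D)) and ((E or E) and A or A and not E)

not not (E and A and (not D or D) or A and not E or not (D and not A or A and D)) and ((E or E) and A or A and not E)
= not not (E and A and (not D or D) or A and not E or not (D and not A or A and D)) and (E and A or A and not E)   (idempotence)
= not not (E and A or A and not E or not (D and not A or A and D)) and (E and A or A and not E)   (complement / identity)
= not not (E and A or A and not E or not D) and (E and A or A and not E)   (distribution)
= (E and A or A and not E or not D) and (E and A or A and not E)   (double negation)
= E and A or A and not E   (absorption)
= A   (distribution)

A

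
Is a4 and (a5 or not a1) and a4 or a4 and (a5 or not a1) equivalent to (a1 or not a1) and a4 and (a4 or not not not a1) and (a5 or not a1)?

Yes

E1: a4 and (a5 or not a1) and a4 or a4 and (a5 or not a1)
    = a4 and (a5 or not a1)   [absorption]
E2: (a1 or not a1) and a4 and (a4 or not not not a1) and (a5 or not a1)
    = a4 and (a4 or not not not a1) and (a5 or not a1)   [complement / identity]
    = a4 and (a4 or not a1) and (a5 or not a1)   [double negation]
    = a4 and (a5 or not a1)   [absorption]
Both reduce to a4 and (a5 or not a1), so they are equivalent.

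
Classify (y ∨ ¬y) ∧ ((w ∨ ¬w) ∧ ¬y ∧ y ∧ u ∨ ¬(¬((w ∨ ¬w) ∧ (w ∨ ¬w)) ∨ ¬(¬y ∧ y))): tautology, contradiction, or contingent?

contradiction

(y ∨ ¬y) ∧ ((w ∨ ¬w) ∧ ¬y ∧ y ∧ u ∨ ¬(¬((w ∨ ¬w) ∧ (w ∨ ¬w)) ∨ ¬(¬y ∧ y)))
= (y ∨ ¬y) ∧ ((w ∨ ¬w) ∧ ¬y ∧ y ∧ u ∨ ¬(¬(w ∨ ¬w) ∨ ¬(¬y ∧ y)))
= (y ∨ ¬y) ∧ ((w ∨ ¬w) ∧ ¬y ∧ y ∧ u ∨ (w ∨ ¬w) ∧ ¬y ∧ y)
= (y ∨ ¬y) ∧ (w ∨ ¬w) ∧ ¬y ∧ y
= (y ∨ ¬y) ∧ ¬y ∧ y
= ¬y ∧ y
= False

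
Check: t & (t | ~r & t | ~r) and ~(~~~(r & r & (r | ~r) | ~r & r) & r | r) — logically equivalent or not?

No

E1: t & (t | ~r & t | ~r)
    = t & (t | ~r)   (absorption)
    = t   (absorption)
E2: ~(~~~(r & r & (r | ~r) | ~r & r) & r | r)
    = ~(~~~(r & r | ~r & r) & r | r)   (complement / identity)
    = ~(~(r & r | ~r & r) & r | r)   (double negation)
    = ~(~r & r | r)   (distribution)
    = ~r   (complement / identity)
These differ: at r=0, t=0, E1 = 0 but E2 = 1.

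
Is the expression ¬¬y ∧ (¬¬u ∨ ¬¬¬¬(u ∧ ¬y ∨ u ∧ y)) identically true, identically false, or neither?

¬¬y ∧ (¬¬u ∨ ¬¬¬¬(u ∧ ¬y ∨ u ∧ y))
= ¬¬y ∧ (¬¬u ∨ ¬¬(u ∧ ¬y ∨ u ∧ y))   (double negation)
= ¬¬y ∧ (¬¬u ∨ ¬¬u)   (distribution)
= ¬¬y ∧ ¬¬u   (idempotence)
= ¬¬y ∧ u   (double negation)
= y ∧ u   (double negation)
This depends on u, y, so it is not a constant.

neither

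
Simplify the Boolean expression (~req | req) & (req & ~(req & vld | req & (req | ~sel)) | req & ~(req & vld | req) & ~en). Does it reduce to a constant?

(~req | req) & (req & ~(req & vld | req & (req | ~sel)) | req & ~(req & vld | req) & ~en)
= (~req | req) & (req & ~(req & vld | req) | req & ~(req & vld | req) & ~en)   [absorption]
= req & ~(req & vld | req) | req & ~(req & vld | req) & ~en   [complement / identity]
= req & ~(req & vld | req)   [absorption]
= req & ~req   [absorption]
= 0   [complement]

0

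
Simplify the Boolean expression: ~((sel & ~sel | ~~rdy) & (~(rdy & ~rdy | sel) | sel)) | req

~rdy | req

~((sel & ~sel | ~~rdy) & (~(rdy & ~rdy | sel) | sel)) | req
= ~((sel & ~sel | ~~rdy) & (~sel | sel)) | req   — complement / identity
= ~(sel & ~sel | ~~rdy) | req   — complement / identity
= ~~~rdy | req   — complement / identity
= ~rdy | req   — double negation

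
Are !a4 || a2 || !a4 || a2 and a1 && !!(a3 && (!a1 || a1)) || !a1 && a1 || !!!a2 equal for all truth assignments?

E1: !a4 || a2 || !a4 || a2
    = !a4 || a2   — idempotence
E2: a1 && !!(a3 && (!a1 || a1)) || !a1 && a1 || !!!a2
    = a1 && a3 && (!a1 || a1) || !a1 && a1 || !!!a2   — double negation
    = a1 && a3 && (!a1 || a1) || !!!a2   — complement / identity
    = a1 && a3 && (!a1 || a1) || !a2   — double negation
    = a1 && a3 || !a2   — complement / identity
These differ: at a1=0, a2=0, a3=0, a4=1, E1 = 0 but E2 = 1.

No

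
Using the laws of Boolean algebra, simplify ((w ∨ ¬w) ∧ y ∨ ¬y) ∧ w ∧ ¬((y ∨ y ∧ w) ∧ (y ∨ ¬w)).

w ∧ ¬y

((w ∨ ¬w) ∧ y ∨ ¬y) ∧ w ∧ ¬((y ∨ y ∧ w) ∧ (y ∨ ¬w))
= (y ∨ ¬y) ∧ w ∧ ¬((y ∨ y ∧ w) ∧ (y ∨ ¬w))   — complement / identity
= (y ∨ ¬y) ∧ w ∧ ¬(y ∧ (y ∨ ¬w))   — absorption
= w ∧ ¬(y ∧ (y ∨ ¬w))   — complement / identity
= w ∧ ¬y   — absorption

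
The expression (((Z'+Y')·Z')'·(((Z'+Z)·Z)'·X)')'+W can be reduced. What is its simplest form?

(((Z'+Y')·Z')'·(((Z'+Z)·Z)'·X)')'+W
= ((Z')'·(((Z'+Z)·Z)'·X)')'+W   (absorption)
= ((Z')'·(Z'·X)')'+W   (complement / identity)
= Z'+Z'·X+W   (De Morgan)
= Z'+W   (absorption)

Z'+W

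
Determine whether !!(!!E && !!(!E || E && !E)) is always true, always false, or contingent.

always false

!!(!!E && !!(!E || E && !E))
= !(!E || !(!E || E && !E))   — De Morgan
= !(!E || !!E)   — complement / identity
= E && !E   — De Morgan
= false   — complement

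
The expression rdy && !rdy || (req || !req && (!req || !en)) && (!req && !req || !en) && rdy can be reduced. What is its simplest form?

rdy && !rdy || (req || !req && (!req || !en)) && (!req && !req || !en) && rdy
= (req || !req && (!req || !en)) && (!req && !req || !en) && rdy   [complement / identity]
= (req || !req) && (!req && !req || !en) && rdy   [absorption]
= (!req && !req || !en) && rdy   [complement / identity]
= (!req || !en) && rdy   [idempotence]

(!req || !en) && rdy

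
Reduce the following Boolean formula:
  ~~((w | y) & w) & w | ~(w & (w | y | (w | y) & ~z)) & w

~~((w | y) & w) & w | ~(w & (w | y | (w | y) & ~z)) & w
= ~~((w | y) & w) & w | ~(w & (w | y)) & w
= ~~w & w | ~(w & (w | y)) & w
= ~~w & w | ~w & w
= w & w | ~w & w
= w

w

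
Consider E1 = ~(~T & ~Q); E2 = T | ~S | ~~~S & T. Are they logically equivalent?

No

E1: ~(~T & ~Q)
    = T | Q   (De Morgan)
E2: T | ~S | ~~~S & T
    = T | ~S | ~S & T   (double negation)
    = T | ~S   (absorption)
These differ: at Q=0, S=0, T=0, E1 = 0 but E2 = 1.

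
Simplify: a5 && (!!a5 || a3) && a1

a5 && (!!a5 || a3) && a1
= a5 && (a5 || a3) && a1   [double negation]
= a5 && a1   [absorption]

a5 && a1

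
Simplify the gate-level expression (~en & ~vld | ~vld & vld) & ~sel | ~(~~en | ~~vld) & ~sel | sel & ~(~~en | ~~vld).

~en & ~vld

(~en & ~vld | ~vld & vld) & ~sel | ~(~~en | ~~vld) & ~sel | sel & ~(~~en | ~~vld)
= (~en & ~vld | ~vld & vld) & ~sel | ~(~~en | ~~vld)   — distribution
= (~en & ~vld | ~vld & vld) & ~sel | ~en & ~vld   — De Morgan
= ~en & ~vld & ~sel | ~en & ~vld   — complement / identity
= ~en & ~vld   — absorption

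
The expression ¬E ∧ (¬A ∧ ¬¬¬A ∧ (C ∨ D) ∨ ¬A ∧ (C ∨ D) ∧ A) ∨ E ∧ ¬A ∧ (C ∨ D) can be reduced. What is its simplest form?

¬E ∧ (¬A ∧ ¬¬¬A ∧ (C ∨ D) ∨ ¬A ∧ (C ∨ D) ∧ A) ∨ E ∧ ¬A ∧ (C ∨ D)
= ¬E ∧ (¬A ∧ ¬A ∧ (C ∨ D) ∨ ¬A ∧ (C ∨ D) ∧ A) ∨ E ∧ ¬A ∧ (C ∨ D)   [double negation]
= ¬E ∧ ¬A ∧ (C ∨ D) ∨ E ∧ ¬A ∧ (C ∨ D)   [distribution]
= ¬A ∧ (C ∨ D)   [distribution]

¬A ∧ (C ∨ D)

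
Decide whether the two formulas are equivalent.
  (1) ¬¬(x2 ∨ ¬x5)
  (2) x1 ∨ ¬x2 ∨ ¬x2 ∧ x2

No

E1: ¬¬(x2 ∨ ¬x5)
    = x2 ∨ ¬x5   (double negation)
E2: x1 ∨ ¬x2 ∨ ¬x2 ∧ x2
    = x1 ∨ ¬x2   (complement / identity)
These differ: at x1=0, x2=0, x5=1, E1 = 0 but E2 = 1.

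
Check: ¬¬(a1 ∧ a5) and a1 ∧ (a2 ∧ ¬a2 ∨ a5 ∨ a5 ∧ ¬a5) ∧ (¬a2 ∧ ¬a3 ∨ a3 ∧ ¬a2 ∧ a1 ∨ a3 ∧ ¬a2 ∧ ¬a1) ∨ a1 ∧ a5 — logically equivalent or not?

E1: ¬¬(a1 ∧ a5)
    = a1 ∧ a5   — double negation
E2: a1 ∧ (a2 ∧ ¬a2 ∨ a5 ∨ a5 ∧ ¬a5) ∧ (¬a2 ∧ ¬a3 ∨ a3 ∧ ¬a2 ∧ a1 ∨ a3 ∧ ¬a2 ∧ ¬a1) ∨ a1 ∧ a5
    = a1 ∧ (a2 ∧ ¬a2 ∨ a5) ∧ (¬a2 ∧ ¬a3 ∨ a3 ∧ ¬a2 ∧ a1 ∨ a3 ∧ ¬a2 ∧ ¬a1) ∨ a1 ∧ a5   — complement / identity
    = a1 ∧ (a2 ∧ ¬a2 ∨ a5) ∧ (¬a2 ∧ ¬a3 ∨ a3 ∧ ¬a2) ∨ a1 ∧ a5   — distribution
    = a1 ∧ (a2 ∧ ¬a2 ∨ a5) ∧ ¬a2 ∨ a1 ∧ a5   — distribution
    = a1 ∧ a5 ∧ ¬a2 ∨ a1 ∧ a5   — complement / identity
    = a1 ∧ a5   — absorption
Both reduce to a1 ∧ a5, so they are equivalent.

Yes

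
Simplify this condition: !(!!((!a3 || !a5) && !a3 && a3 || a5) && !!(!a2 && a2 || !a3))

!a5 || a3

!(!!((!a3 || !a5) && !a3 && a3 || a5) && !!(!a2 && a2 || !a3))
= !((!a3 || !a5) && !a3 && a3 || a5) || !(!a2 && a2 || !a3)   — De Morgan
= !((!a3 || !a5) && !a3 && a3 || a5) || !!a3   — complement / identity
= !(!a3 && a3 || a5) || !!a3   — absorption
= !(!a3 && a3 || a5) || a3   — double negation
= !a5 || a3   — complement / identity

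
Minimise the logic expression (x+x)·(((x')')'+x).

(x+x)·(((x')')'+x)
= x·((x')')'+x   (distribution)
= x·x'+x   (double negation)
= x   (complement / identity)

x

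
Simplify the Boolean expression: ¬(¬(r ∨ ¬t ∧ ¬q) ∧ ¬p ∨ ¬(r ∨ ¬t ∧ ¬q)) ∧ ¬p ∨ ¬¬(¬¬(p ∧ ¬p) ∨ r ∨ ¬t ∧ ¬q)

¬(¬(r ∨ ¬t ∧ ¬q) ∧ ¬p ∨ ¬(r ∨ ¬t ∧ ¬q)) ∧ ¬p ∨ ¬¬(¬¬(p ∧ ¬p) ∨ r ∨ ¬t ∧ ¬q)
= ¬¬(r ∨ ¬t ∧ ¬q) ∧ ¬p ∨ ¬¬(¬¬(p ∧ ¬p) ∨ r ∨ ¬t ∧ ¬q)   — absorption
= ¬¬(r ∨ ¬t ∧ ¬q) ∧ ¬p ∨ ¬¬(p ∧ ¬p ∨ r ∨ ¬t ∧ ¬q)   — double negation
= ¬¬(r ∨ ¬t ∧ ¬q) ∧ ¬p ∨ ¬¬(r ∨ ¬t ∧ ¬q)   — complement / identity
= ¬¬(r ∨ ¬t ∧ ¬q)   — absorption
= r ∨ ¬t ∧ ¬q   — double negation

r ∨ ¬t ∧ ¬q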